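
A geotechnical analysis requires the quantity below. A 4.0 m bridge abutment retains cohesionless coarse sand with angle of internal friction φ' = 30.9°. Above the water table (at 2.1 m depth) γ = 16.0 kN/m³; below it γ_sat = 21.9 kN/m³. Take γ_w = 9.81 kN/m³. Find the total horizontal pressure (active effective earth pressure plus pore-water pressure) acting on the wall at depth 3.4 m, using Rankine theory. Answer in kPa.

K_a = (1 − sin φ)/(1 + sin φ) = 0.3214.
γ' = 21.9 − 9.81 = 12.09 kN/m³.
Effective vertical stress at 3.4 m: σ'_v = 16.0×2.1 + 12.09×1.30 = 49.32 kPa.
σ'_h = K_a σ'_v = 0.3214 × 49.32 = 15.85 kPa; u = γ_w × 1.30 = 12.75 kPa.
Total σ_h = 15.85 + 12.75 = 28.60 kPa.

28.6 kPa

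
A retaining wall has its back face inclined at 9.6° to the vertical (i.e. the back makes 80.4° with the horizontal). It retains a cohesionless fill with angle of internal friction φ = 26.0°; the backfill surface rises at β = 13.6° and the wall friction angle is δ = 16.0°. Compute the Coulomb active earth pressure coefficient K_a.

K_a = sin²(α+φ) / [sin²α · sin(α−δ) · (1 + √{sin(φ+δ)sin(φ−β) / (sin(α−δ)sin(α+β))})²].
With α = 80.4°, φ = 26.0°, δ = 16.0°, β = 13.6°: K_a = 0.5358.

0.536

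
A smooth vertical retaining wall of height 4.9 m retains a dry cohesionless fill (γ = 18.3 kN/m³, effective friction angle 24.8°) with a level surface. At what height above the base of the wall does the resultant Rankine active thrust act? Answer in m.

1.63 m

K_a = 0.4090.
The pressure distribution is triangular, so the resultant acts at H/3 above the base = 4.9/3 = 1.633 m.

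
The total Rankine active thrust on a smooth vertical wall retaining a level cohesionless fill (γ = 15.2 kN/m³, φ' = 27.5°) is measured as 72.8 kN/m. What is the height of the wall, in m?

K_a = 0.3682. P_a = ½ K_a γ H² ⇒ H = √(2P_a/(K_a γ)).
H = √(2×72.8/(0.3682×15.2)) = 5.100 m.

5.10 m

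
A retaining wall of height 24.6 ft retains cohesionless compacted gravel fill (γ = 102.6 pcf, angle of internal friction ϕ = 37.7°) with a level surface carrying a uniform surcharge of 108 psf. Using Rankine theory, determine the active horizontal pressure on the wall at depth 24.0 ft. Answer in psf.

K_a = (1 − sin φ)/(1 + sin φ) = 0.2411.
σ_v = γz + q = 102.6 × 24.0 + 108 = 2570 psf.
σ_h = K_a σ_v = 0.2411 × 2570 = 619.6 psf.

620 psf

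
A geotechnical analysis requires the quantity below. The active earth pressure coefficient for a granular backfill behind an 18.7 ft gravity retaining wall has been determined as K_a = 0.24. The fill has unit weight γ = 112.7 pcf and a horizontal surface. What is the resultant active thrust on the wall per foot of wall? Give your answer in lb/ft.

4730 lb/ft

P = ½ K_a γ H² = 0.5 × 0.24 × 112.7 × 18.7² = 4729 lb/ft.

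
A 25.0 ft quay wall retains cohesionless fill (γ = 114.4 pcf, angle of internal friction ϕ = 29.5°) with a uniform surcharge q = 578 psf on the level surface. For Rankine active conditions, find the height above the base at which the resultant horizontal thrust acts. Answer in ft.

9.53 ft

K_a = 0.3401.
Triangular part P₁ = ½K_aγH² = 12160 at H/3 = 8.333 ft; rectangular part P₂ = K_a q H = 4914 at H/2 = 12.50 ft.
ȳ = (P₁·8.333 + P₂·12.50)/(P₁+P₂) = 9.533 ft.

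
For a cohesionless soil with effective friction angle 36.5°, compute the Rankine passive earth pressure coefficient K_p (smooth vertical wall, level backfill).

3.94

K_p = (1 + sin φ)/(1 − sin φ) = tan²(45° + 36.5°/2) = 3.936.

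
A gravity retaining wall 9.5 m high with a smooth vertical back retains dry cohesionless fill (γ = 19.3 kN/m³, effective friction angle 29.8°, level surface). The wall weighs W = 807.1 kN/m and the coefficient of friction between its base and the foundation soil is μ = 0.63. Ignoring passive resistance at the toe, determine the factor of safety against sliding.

K_a = tan²(45° − 29.8°/2) = 0.3360.
P_a = ½K_aγH² = 0.5×0.3360×19.3×9.5² = 292.7 kN/m, acting at H/3 = 3.167 m above the base.
FS_sliding = μW / P_a = 0.63×807.1 / 292.7 = 1.737.

1.74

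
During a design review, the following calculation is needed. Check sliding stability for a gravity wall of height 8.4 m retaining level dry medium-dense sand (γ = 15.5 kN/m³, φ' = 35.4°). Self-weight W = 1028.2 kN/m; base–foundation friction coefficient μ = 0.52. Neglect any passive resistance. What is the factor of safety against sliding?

3.67

K_a = tan²(45° − 35.4°/2) = 0.2664.
P_a = ½K_aγH² = 0.5×0.2664×15.5×8.4² = 145.7 kN/m, acting at H/3 = 2.800 m above the base.
FS_sliding = μW / P_a = 0.52×1028.2 / 145.7 = 3.670.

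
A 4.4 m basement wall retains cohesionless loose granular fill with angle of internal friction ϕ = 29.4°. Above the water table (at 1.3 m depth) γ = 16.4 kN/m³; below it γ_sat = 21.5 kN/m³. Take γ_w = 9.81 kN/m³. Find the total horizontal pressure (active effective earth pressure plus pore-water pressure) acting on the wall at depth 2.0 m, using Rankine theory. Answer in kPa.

K_a = (1 − sin φ)/(1 + sin φ) = 0.3415.
γ' = 21.5 − 9.81 = 11.69 kN/m³.
Effective vertical stress at 2.0 m: σ'_v = 16.4×1.3 + 11.69×0.700 = 29.50 kPa.
σ'_h = K_a σ'_v = 0.3415 × 29.50 = 10.07 kPa; u = γ_w × 0.700 = 6.867 kPa.
Total σ_h = 10.07 + 6.867 = 16.94 kPa.

16.9 kPa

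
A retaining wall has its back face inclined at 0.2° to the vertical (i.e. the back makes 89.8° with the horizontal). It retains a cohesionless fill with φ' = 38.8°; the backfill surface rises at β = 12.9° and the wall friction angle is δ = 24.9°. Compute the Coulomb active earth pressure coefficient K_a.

K_a = sin²(α+φ) / [sin²α · sin(α−δ) · (1 + √{sin(φ+δ)sin(φ−β) / (sin(α−δ)sin(α+β))})²].
With α = 89.8°, φ = 38.8°, δ = 24.9°, β = 12.9°: K_a = 0.2431.

0.243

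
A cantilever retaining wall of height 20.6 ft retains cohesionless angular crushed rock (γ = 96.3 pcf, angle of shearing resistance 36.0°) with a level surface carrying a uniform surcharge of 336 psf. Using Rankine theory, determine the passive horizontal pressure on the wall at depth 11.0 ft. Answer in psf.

K_p = (1 + sin φ)/(1 − sin φ) = 3.852.
σ_v = γz + q = 96.3 × 11.0 + 336 = 1395 psf.
σ_h = K_p σ_v = 3.852 × 1395 = 5374 psf.

5370 psf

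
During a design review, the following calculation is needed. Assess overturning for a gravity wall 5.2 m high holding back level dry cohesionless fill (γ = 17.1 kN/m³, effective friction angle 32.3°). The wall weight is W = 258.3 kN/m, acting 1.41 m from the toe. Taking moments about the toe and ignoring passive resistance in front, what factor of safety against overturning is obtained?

2.99

K_a = tan²(45° − 32.3°/2) = 0.3035.
P_a = ½K_aγH² = 0.5×0.3035×17.1×5.2² = 70.16 kN/m, acting at H/3 = 1.733 m above the base.
Overturning moment M_o = P_a × H/3 = 70.16 × 1.733 = 121.6.
Resisting moment M_r = W × 1.41 = 258.3 × 1.41 = 364.2.
FS_overturning = M_r/M_o = 364.2/121.6 = 2.995.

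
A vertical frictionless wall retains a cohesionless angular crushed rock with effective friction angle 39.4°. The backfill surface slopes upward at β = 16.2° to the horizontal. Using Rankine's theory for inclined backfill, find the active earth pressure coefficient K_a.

0.245

K_a = cos β · (cos β − √(cos²β − cos²φ)) / (cos β + √(cos²β − cos²φ)).
cos β = 0.9603, cos φ = 0.7727, √(cos²β − cos²φ) = 0.5701.
K_a = 0.9603 × (0.9603 − 0.5701)/(0.9603 + 0.5701) = 0.2448.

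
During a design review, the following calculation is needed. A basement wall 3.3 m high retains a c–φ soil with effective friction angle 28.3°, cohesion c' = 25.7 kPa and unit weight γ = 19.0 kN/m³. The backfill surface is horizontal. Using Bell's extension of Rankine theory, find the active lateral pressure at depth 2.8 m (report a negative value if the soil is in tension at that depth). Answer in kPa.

-11.7 kPa

K_a = (1 − sin φ)/(1 + sin φ) = 0.3568.
σ_a = K_a γ z − 2c√K_a = 0.3568×19.0×2.8 − 2×25.7×0.5973 = -11.72 kPa.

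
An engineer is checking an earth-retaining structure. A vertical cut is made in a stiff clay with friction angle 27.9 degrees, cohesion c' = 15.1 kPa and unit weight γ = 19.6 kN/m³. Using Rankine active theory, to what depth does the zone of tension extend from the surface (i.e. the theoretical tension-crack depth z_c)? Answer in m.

K_a = tan²(45° − 27.9°/2) = 0.3625; √K_a = 0.6020.
The active pressure is zero where K_a γ z = 2c√K_a, so z_c = 2c/(γ√K_a) = 2×15.1/(19.6×0.6020) = 2.559 m.

2.56 m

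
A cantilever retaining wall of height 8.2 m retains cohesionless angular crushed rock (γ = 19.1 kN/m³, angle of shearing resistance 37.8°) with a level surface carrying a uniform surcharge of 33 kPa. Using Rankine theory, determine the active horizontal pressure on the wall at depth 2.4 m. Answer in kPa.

K_a = (1 − sin φ)/(1 + sin φ) = 0.2400.
σ_v = γz + q = 19.1 × 2.4 + 33 = 78.84 kPa.
σ_h = K_a σ_v = 0.2400 × 78.84 = 18.92 kPa.

18.9 kPa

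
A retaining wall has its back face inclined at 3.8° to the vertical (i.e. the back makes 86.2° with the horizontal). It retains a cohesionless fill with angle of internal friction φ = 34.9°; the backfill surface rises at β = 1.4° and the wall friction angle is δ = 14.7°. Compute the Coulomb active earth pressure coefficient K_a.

K_a = sin²(α+φ) / [sin²α · sin(α−δ) · (1 + √{sin(φ+δ)sin(φ−β) / (sin(α−δ)sin(α+β))})²].
With α = 86.2°, φ = 34.9°, δ = 14.7°, β = 1.4°: K_a = 0.2798.

0.280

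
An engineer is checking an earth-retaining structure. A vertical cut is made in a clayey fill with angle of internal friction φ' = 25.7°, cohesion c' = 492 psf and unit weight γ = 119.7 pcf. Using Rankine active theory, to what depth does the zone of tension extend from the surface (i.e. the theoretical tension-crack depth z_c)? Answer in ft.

13.1 ft

K_a = tan²(45° − 25.7°/2) = 0.3950; √K_a = 0.6285.
The active pressure is zero where K_a γ z = 2c√K_a, so z_c = 2c/(γ√K_a) = 2×492/(119.7×0.6285) = 13.08 ft.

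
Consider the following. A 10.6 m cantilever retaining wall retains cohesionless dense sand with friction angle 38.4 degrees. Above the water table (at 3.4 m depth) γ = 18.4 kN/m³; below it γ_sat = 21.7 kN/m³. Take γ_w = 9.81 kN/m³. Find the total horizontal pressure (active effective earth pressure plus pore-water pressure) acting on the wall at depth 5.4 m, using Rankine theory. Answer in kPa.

K_a = (1 − sin φ)/(1 + sin φ) = 0.2337.
γ' = 21.7 − 9.81 = 11.89 kN/m³.
Effective vertical stress at 5.4 m: σ'_v = 18.4×3.4 + 11.89×2.00 = 86.34 kPa.
σ'_h = K_a σ'_v = 0.2337 × 86.34 = 20.18 kPa; u = γ_w × 2.00 = 19.62 kPa.
Total σ_h = 20.18 + 19.62 = 39.80 kPa.

39.8 kPa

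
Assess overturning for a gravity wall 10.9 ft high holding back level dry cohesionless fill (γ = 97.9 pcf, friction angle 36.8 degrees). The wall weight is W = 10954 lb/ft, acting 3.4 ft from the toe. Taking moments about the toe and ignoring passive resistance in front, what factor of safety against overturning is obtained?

7.03

K_a = tan²(45° − 36.8°/2) = 0.2508.
P_a = ½K_aγH² = 0.5×0.2508×97.9×10.9² = 1458 lb/ft, acting at H/3 = 3.633 ft above the base.
Overturning moment M_o = P_a × H/3 = 1458 × 3.633 = 5299.
Resisting moment M_r = W × 3.4 = 10954 × 3.4 = 37240.
FS_overturning = M_r/M_o = 37240/5299 = 7.029.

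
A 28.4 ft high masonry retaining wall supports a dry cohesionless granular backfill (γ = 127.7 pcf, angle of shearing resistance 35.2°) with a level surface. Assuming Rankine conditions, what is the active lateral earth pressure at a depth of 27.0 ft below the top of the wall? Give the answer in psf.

926 psf

K_a = (1 − sin φ)/(1 + sin φ) = 0.2687.
σ_h = K_a γ z = 0.2687 × 127.7 × 27.0 = 926.4 psf.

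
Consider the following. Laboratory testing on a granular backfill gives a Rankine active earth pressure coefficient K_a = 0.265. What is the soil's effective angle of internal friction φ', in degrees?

K_a = tan²(45° − φ/2) ⇒ 45° − φ/2 = arctan(√0.265) = 27.24°.
φ = 2(45° − 27.24°) = 35.52°.

35.5°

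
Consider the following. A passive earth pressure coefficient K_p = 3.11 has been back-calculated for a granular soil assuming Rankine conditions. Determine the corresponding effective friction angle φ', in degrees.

30.9°

K_p = (1+sin φ)/(1−sin φ) ⇒ sin φ = (K_p − 1)/(K_p + 1) = 0.5134.
φ = arcsin(0.5134) = 30.89°.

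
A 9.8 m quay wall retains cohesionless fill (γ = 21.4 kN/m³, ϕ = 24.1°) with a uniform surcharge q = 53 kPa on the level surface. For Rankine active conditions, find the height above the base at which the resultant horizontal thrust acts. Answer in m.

3.82 m

K_a = 0.4201.
Triangular part P₁ = ½K_aγH² = 431.7 at H/3 = 3.267 m; rectangular part P₂ = K_a q H = 218.2 at H/2 = 4.900 m.
ȳ = (P₁·3.267 + P₂·4.900)/(P₁+P₂) = 3.815 m.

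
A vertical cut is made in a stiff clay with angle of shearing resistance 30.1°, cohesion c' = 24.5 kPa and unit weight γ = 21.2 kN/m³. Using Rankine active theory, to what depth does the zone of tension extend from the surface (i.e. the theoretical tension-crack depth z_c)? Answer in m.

K_a = tan²(45° − 30.1°/2) = 0.3320; √K_a = 0.5762.
The active pressure is zero where K_a γ z = 2c√K_a, so z_c = 2c/(γ√K_a) = 2×24.5/(21.2×0.5762) = 4.011 m.

4.01 m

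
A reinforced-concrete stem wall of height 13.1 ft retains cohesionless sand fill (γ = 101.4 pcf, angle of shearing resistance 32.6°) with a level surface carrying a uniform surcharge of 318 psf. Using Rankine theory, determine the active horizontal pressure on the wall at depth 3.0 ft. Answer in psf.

K_a = (1 − sin φ)/(1 + sin φ) = 0.2997.
σ_v = γz + q = 101.4 × 3.0 + 318 = 622.2 psf.
σ_h = K_a σ_v = 0.2997 × 622.2 = 186.5 psf.

186 psf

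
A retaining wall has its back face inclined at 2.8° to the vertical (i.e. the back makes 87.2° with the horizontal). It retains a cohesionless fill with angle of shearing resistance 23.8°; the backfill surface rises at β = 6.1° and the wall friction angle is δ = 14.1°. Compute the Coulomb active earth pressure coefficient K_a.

0.439

K_a = sin²(α+φ) / [sin²α · sin(α−δ) · (1 + √{sin(φ+δ)sin(φ−β) / (sin(α−δ)sin(α+β))})²].
With α = 87.2°, φ = 23.8°, δ = 14.1°, β = 6.1°: K_a = 0.4390.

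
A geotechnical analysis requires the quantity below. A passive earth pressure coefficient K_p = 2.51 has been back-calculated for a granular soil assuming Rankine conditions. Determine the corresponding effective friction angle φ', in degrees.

25.5°

K_p = (1+sin φ)/(1−sin φ) ⇒ sin φ = (K_p − 1)/(K_p + 1) = 0.4302.
φ = arcsin(0.4302) = 25.48°.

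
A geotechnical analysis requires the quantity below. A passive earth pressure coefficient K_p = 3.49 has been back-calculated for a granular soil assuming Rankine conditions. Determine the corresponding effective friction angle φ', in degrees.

33.7°

K_p = (1+sin φ)/(1−sin φ) ⇒ sin φ = (K_p − 1)/(K_p + 1) = 0.5546.
φ = arcsin(0.5546) = 33.68°.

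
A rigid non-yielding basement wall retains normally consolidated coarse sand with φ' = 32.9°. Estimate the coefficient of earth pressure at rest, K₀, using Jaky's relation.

0.457

K₀ = 1 − sin φ' = 1 − sin 32.9° = 0.4568.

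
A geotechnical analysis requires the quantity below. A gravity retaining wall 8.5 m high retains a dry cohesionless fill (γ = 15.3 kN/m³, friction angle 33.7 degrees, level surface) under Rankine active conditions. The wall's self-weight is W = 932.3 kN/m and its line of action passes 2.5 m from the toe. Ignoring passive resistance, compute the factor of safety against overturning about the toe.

K_a = tan²(45° − 33.7°/2) = 0.2863.
P_a = ½K_aγH² = 0.5×0.2863×15.3×8.5² = 158.2 kN/m, acting at H/3 = 2.833 m above the base.
Overturning moment M_o = P_a × H/3 = 158.2 × 2.833 = 448.4.
Resisting moment M_r = W × 2.5 = 932.3 × 2.5 = 2331.
FS_overturning = M_r/M_o = 2331/448.4 = 5.198.

5.20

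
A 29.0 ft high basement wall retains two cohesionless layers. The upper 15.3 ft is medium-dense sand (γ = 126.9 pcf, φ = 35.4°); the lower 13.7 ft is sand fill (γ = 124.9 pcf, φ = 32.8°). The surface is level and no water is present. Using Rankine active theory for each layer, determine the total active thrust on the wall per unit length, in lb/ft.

K_a1 = tan²(45°−35.4°/2) = 0.2664; K_a2 = tan²(45°−32.8°/2) = 0.2973.
Layer 1: σ at base = K_a1 γ₁ h₁ = 517.2 psf; P₁ = ½×517.2×15.3 = 3957.
Layer 2: σ_v at top = γ₁h₁ = 1942; σ_h top = K_a2×1942 = 577.2; σ_h base = K_a2×(1942+124.9×13.7) = 1086.
P₂ = ½(577.2+1086)×13.7 = 11390. Total P_a = 3957+11390 = 15350 lb/ft.

15300 lb/ft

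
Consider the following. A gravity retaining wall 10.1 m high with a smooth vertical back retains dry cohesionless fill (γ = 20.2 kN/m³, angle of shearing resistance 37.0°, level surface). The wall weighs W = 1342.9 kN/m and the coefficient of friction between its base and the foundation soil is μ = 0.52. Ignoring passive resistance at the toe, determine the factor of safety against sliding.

K_a = tan²(45° − 37.0°/2) = 0.2486.
P_a = ½K_aγH² = 0.5×0.2486×20.2×10.1² = 256.1 kN/m, acting at H/3 = 3.367 m above the base.
FS_sliding = μW / P_a = 0.52×1342.9 / 256.1 = 2.727.

2.73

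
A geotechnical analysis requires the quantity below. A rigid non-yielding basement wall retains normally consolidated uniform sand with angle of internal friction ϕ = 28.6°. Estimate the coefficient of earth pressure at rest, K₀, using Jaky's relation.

0.521

K₀ = 1 − sin φ' = 1 − sin 28.6° = 0.5213.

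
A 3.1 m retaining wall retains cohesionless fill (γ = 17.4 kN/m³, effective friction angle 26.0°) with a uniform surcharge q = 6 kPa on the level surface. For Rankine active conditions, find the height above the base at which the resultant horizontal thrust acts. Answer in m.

1.13 m

K_a = 0.3905.
Triangular part P₁ = ½K_aγH² = 32.65 at H/3 = 1.033 m; rectangular part P₂ = K_a q H = 7.263 at H/2 = 1.550 m.
ȳ = (P₁·1.033 + P₂·1.550)/(P₁+P₂) = 1.127 m.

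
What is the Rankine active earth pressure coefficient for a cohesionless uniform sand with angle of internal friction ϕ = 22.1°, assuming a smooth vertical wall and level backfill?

0.453

K_a = (1 − sin φ)/(1 + sin φ) = (1 − sin 22.1°)/(1 + sin 22.1°) = 0.4533.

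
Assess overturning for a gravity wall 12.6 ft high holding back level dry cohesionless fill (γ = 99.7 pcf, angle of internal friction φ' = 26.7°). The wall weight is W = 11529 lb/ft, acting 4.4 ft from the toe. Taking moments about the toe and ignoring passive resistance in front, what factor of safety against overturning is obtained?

K_a = tan²(45° − 26.7°/2) = 0.3800.
P_a = ½K_aγH² = 0.5×0.3800×99.7×12.6² = 3007 lb/ft, acting at H/3 = 4.200 ft above the base.
Overturning moment M_o = P_a × H/3 = 3007 × 4.200 = 12630.
Resisting moment M_r = W × 4.4 = 11529 × 4.4 = 50730.
FS_overturning = M_r/M_o = 50730/12630 = 4.017.

4.02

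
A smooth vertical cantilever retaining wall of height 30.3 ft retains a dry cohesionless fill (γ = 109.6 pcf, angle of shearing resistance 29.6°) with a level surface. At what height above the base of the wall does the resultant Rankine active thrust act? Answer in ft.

K_a = 0.3387.
The pressure distribution is triangular, so the resultant acts at H/3 above the base = 30.3/3 = 10.10 ft.

10.1 ft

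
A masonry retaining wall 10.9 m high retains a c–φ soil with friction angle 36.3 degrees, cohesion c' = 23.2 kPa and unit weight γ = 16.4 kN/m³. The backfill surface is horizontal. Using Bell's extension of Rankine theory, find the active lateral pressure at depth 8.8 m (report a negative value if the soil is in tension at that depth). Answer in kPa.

13.5 kPa

K_a = (1 − sin φ)/(1 + sin φ) = 0.2563.
σ_a = K_a γ z − 2c√K_a = 0.2563×16.4×8.8 − 2×23.2×0.5062 = 13.50 kPa.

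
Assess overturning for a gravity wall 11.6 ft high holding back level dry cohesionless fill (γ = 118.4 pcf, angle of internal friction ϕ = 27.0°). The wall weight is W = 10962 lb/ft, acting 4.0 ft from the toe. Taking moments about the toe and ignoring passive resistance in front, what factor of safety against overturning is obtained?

3.79

K_a = tan²(45° − 27.0°/2) = 0.3755.
P_a = ½K_aγH² = 0.5×0.3755×118.4×11.6² = 2991 lb/ft, acting at H/3 = 3.867 ft above the base.
Overturning moment M_o = P_a × H/3 = 2991 × 3.867 = 11570.
Resisting moment M_r = W × 4.0 = 10962 × 4.0 = 43850.
FS_overturning = M_r/M_o = 43850/11570 = 3.791.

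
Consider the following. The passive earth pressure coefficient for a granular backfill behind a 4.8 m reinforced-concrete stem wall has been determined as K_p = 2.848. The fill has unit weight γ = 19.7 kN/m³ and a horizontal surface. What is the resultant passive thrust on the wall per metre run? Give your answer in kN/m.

646 kN/m

P = ½ K_p γ H² = 0.5 × 2.848 × 19.7 × 4.8² = 646.3 kN/m.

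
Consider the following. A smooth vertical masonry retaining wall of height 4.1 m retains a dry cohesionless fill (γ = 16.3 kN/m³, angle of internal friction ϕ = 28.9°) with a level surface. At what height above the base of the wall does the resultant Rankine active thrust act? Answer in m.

1.37 m

K_a = 0.3484.
The pressure distribution is triangular, so the resultant acts at H/3 above the base = 4.1/3 = 1.367 m.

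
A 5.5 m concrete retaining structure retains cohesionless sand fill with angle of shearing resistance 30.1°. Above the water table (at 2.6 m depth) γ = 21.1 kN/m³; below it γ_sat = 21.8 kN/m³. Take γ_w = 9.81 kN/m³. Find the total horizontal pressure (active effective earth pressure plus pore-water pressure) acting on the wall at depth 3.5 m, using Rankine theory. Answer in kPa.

K_a = (1 − sin φ)/(1 + sin φ) = 0.3320.
γ' = 21.8 − 9.81 = 11.99 kN/m³.
Effective vertical stress at 3.5 m: σ'_v = 21.1×2.6 + 11.99×0.900 = 65.65 kPa.
σ'_h = K_a σ'_v = 0.3320 × 65.65 = 21.80 kPa; u = γ_w × 0.900 = 8.829 kPa.
Total σ_h = 21.80 + 8.829 = 30.62 kPa.

30.6 kPa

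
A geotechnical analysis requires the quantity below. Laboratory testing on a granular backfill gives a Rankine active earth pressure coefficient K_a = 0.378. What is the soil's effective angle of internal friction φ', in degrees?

26.8°

K_a = tan²(45° − φ/2) ⇒ 45° − φ/2 = arctan(√0.378) = 31.58°.
φ = 2(45° − 31.58°) = 26.83°.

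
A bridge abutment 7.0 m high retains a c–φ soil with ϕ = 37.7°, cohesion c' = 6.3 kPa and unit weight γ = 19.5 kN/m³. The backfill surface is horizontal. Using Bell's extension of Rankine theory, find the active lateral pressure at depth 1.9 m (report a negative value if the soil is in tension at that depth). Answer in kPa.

K_a = (1 − sin φ)/(1 + sin φ) = 0.2411.
σ_a = K_a γ z − 2c√K_a = 0.2411×19.5×1.9 − 2×6.3×0.4910 = 2.745 kPa.

2.74 kPa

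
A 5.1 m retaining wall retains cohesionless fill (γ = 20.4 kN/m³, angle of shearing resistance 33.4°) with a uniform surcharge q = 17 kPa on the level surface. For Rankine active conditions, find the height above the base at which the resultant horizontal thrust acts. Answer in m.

1.91 m

K_a = 0.2899.
Triangular part P₁ = ½K_aγH² = 76.92 at H/3 = 1.700 m; rectangular part P₂ = K_a q H = 25.14 at H/2 = 2.550 m.
ȳ = (P₁·1.700 + P₂·2.550)/(P₁+P₂) = 1.909 m.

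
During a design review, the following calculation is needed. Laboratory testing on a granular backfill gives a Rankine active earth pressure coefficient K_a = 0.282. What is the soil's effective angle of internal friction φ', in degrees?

K_a = tan²(45° − φ/2) ⇒ 45° − φ/2 = arctan(√0.282) = 27.97°.
φ = 2(45° − 27.97°) = 34.06°.

34.1°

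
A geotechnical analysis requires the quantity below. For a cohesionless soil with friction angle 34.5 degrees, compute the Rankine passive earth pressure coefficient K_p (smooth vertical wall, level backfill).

3.61

K_p = (1 + sin φ)/(1 − sin φ) = tan²(45° + 34.5°/2) = 3.613.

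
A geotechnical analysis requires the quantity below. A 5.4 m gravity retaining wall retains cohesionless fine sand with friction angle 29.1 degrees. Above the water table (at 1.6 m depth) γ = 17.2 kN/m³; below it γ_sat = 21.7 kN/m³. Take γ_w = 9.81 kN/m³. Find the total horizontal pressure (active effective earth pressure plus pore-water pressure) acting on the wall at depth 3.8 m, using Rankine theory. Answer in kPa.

K_a = (1 − sin φ)/(1 + sin φ) = 0.3456.
γ' = 21.7 − 9.81 = 11.89 kN/m³.
Effective vertical stress at 3.8 m: σ'_v = 17.2×1.6 + 11.89×2.20 = 53.68 kPa.
σ'_h = K_a σ'_v = 0.3456 × 53.68 = 18.55 kPa; u = γ_w × 2.20 = 21.58 kPa.
Total σ_h = 18.55 + 21.58 = 40.13 kPa.

40.1 kPa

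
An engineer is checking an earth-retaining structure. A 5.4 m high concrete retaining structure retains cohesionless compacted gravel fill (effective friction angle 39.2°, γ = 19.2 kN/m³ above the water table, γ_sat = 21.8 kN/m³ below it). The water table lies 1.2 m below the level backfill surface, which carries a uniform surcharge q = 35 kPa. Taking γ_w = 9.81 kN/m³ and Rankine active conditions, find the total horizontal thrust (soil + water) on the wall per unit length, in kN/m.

178 kN/m

K_a = tan²(45° − φ/2) = 0.2255.
γ' = 21.8 − 9.81 = 11.99 kN/m³. h₂ = H − d_w = 4.2 m.
σ'_h: at surface K_a·q = 7.891; at WT K_a(q+γd_w) = 13.09; at base K_a(q+γd_w+γ'h₂) = 24.44 kPa.
P₁ = ½(7.891+13.09)×1.2 = 12.59; P₂ = ½(13.09+24.44)×4.2 = 78.81; P_w = ½γ_w h₂² = 86.52.
Total = 12.59+78.81+86.52 = 177.9 kN/m.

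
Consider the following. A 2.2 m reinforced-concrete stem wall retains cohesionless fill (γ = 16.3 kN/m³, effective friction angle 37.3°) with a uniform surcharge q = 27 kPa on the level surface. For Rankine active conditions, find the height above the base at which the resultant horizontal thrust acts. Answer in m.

K_a = 0.2453.
Triangular part P₁ = ½K_aγH² = 9.678 at H/3 = 0.7333 m; rectangular part P₂ = K_a q H = 14.57 at H/2 = 1.100 m.
ȳ = (P₁·0.7333 + P₂·1.100)/(P₁+P₂) = 0.9537 m.

0.954 m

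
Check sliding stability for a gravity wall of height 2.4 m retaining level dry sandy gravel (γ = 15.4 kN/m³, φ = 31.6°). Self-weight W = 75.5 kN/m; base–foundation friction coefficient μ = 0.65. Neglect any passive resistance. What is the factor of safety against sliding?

K_a = tan²(45° − 31.6°/2) = 0.3123.
P_a = ½K_aγH² = 0.5×0.3123×15.4×2.4² = 13.85 kN/m, acting at H/3 = 0.8000 m above the base.
FS_sliding = μW / P_a = 0.65×75.5 / 13.85 = 3.542.

3.54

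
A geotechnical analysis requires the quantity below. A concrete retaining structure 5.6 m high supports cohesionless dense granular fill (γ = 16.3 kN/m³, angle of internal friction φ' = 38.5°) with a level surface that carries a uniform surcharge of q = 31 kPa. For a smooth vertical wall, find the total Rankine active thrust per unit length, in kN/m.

99.9 kN/m

K_a = tan²(45° − φ/2) = 0.2327.
Soil triangle: ½ K_a γ H² = 0.5×0.2327×16.3×5.6² = 59.46 kN/m.
Surcharge rectangle: K_a q H = 0.2327×31×5.6 = 40.39 kN/m.
Total = 59.46 + 40.39 = 99.85 kN/m.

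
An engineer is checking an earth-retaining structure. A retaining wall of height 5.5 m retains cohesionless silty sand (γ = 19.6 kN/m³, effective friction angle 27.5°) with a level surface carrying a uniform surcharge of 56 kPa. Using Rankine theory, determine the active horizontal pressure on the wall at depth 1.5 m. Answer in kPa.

K_a = (1 − sin φ)/(1 + sin φ) = 0.3682.
σ_v = γz + q = 19.6 × 1.5 + 56 = 85.40 kPa.
σ_h = K_a σ_v = 0.3682 × 85.40 = 31.45 kPa.

31.4 kPa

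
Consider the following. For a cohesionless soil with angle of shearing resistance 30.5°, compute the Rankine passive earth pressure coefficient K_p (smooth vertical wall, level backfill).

K_p = (1 + sin φ)/(1 − sin φ) = tan²(45° + 30.5°/2) = 3.061.

3.06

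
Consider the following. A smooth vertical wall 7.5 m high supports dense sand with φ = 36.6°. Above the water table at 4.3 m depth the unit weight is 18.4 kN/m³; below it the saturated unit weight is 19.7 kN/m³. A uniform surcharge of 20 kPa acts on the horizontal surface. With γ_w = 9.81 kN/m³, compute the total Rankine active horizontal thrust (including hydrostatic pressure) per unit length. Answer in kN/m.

208 kN/m

K_a = tan²(45° − φ/2) = 0.2530.
γ' = 19.7 − 9.81 = 9.890 kN/m³. h₂ = H − d_w = 3.2 m.
σ'_h: at surface K_a·q = 5.059; at WT K_a(q+γd_w) = 25.07; at base K_a(q+γd_w+γ'h₂) = 33.08 kPa.
P₁ = ½(5.059+25.07)×4.3 = 64.78; P₂ = ½(25.07+33.08)×3.2 = 93.04; P_w = ½γ_w h₂² = 50.23.
Total = 64.78+93.04+50.23 = 208.1 kN/m.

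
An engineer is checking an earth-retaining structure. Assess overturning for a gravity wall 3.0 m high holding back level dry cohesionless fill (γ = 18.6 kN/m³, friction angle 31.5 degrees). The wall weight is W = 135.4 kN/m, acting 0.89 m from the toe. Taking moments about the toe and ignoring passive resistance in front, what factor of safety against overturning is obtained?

4.59

K_a = tan²(45° − 31.5°/2) = 0.3136.
P_a = ½K_aγH² = 0.5×0.3136×18.6×3.0² = 26.25 kN/m, acting at H/3 = 1.000 m above the base.
Overturning moment M_o = P_a × H/3 = 26.25 × 1.000 = 26.25.
Resisting moment M_r = W × 0.89 = 135.4 × 0.89 = 120.5.
FS_overturning = M_r/M_o = 120.5/26.25 = 4.591.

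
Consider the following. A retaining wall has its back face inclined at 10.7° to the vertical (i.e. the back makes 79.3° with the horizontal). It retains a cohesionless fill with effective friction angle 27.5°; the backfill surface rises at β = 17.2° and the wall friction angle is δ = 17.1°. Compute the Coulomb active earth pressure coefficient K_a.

0.565

K_a = sin²(α+φ) / [sin²α · sin(α−δ) · (1 + √{sin(φ+δ)sin(φ−β) / (sin(α−δ)sin(α+β))})²].
With α = 79.3°, φ = 27.5°, δ = 17.1°, β = 17.2°: K_a = 0.5651.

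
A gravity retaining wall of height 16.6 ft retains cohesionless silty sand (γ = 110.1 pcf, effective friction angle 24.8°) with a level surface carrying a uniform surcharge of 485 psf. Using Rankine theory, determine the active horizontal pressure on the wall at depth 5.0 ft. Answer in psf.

K_a = (1 − sin φ)/(1 + sin φ) = 0.4090.
σ_v = γz + q = 110.1 × 5.0 + 485 = 1036 psf.
σ_h = K_a σ_v = 0.4090 × 1036 = 423.5 psf.

424 psf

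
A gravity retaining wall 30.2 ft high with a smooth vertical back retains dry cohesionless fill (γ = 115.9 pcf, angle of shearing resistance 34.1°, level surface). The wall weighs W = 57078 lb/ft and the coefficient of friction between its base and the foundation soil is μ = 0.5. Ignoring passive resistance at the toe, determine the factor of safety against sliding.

K_a = tan²(45° − 34.1°/2) = 0.2815.
P_a = ½K_aγH² = 0.5×0.2815×115.9×30.2² = 14880 lb/ft, acting at H/3 = 10.07 ft above the base.
FS_sliding = μW / P_a = 0.5×57078 / 14880 = 1.918.

1.92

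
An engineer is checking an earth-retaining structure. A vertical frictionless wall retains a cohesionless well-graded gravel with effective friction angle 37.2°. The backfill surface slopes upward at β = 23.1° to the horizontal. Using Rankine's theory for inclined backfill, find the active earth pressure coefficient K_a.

0.307

K_a = cos β · (cos β − √(cos²β − cos²φ)) / (cos β + √(cos²β − cos²φ)).
cos β = 0.9198, cos φ = 0.7965, √(cos²β − cos²φ) = 0.4600.
K_a = 0.9198 × (0.9198 − 0.4600)/(0.9198 + 0.4600) = 0.3065.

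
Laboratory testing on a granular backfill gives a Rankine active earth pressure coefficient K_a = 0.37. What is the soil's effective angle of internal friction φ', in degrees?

K_a = tan²(45° − φ/2) ⇒ 45° − φ/2 = arctan(√0.37) = 31.31°.
φ = 2(45° − 31.31°) = 27.38°.

27.4°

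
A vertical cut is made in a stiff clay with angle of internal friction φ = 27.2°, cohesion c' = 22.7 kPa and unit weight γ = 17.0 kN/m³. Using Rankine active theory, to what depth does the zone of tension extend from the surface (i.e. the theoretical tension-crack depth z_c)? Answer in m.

4.38 m

K_a = tan²(45° − 27.2°/2) = 0.3726; √K_a = 0.6104.
The active pressure is zero where K_a γ z = 2c√K_a, so z_c = 2c/(γ√K_a) = 2×22.7/(17.0×0.6104) = 4.375 m.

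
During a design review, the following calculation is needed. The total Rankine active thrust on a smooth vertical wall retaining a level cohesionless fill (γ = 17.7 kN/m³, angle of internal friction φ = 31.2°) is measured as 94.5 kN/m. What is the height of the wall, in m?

5.80 m

K_a = 0.3175. P_a = ½ K_a γ H² ⇒ H = √(2P_a/(K_a γ)).
H = √(2×94.5/(0.3175×17.7)) = 5.799 m.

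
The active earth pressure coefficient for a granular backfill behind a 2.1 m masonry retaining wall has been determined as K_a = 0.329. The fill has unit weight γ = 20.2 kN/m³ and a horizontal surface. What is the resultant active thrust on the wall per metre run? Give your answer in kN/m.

P = ½ K_a γ H² = 0.5 × 0.329 × 20.2 × 2.1² = 14.65 kN/m.

14.7 kN/m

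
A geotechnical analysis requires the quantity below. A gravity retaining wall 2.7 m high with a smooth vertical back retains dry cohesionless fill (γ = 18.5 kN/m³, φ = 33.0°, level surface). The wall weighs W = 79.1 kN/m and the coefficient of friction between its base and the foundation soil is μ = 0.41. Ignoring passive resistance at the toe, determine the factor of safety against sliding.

1.63

K_a = tan²(45° − 33.0°/2) = 0.2948.
P_a = ½K_aγH² = 0.5×0.2948×18.5×2.7² = 19.88 kN/m, acting at H/3 = 0.9000 m above the base.
FS_sliding = μW / P_a = 0.41×79.1 / 19.88 = 1.631.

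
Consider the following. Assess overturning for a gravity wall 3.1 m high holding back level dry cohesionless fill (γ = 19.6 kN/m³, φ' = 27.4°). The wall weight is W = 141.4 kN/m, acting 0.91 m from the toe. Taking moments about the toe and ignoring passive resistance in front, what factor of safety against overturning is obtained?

3.58

K_a = tan²(45° − 27.4°/2) = 0.3697.
P_a = ½K_aγH² = 0.5×0.3697×19.6×3.1² = 34.82 kN/m, acting at H/3 = 1.033 m above the base.
Overturning moment M_o = P_a × H/3 = 34.82 × 1.033 = 35.98.
Resisting moment M_r = W × 0.91 = 141.4 × 0.91 = 128.7.
FS_overturning = M_r/M_o = 128.7/35.98 = 3.577.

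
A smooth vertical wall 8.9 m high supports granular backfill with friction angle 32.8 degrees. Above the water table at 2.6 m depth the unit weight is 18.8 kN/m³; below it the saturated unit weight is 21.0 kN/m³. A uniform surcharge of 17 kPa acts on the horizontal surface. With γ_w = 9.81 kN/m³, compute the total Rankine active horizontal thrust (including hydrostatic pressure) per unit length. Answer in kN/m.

K_a = tan²(45° − φ/2) = 0.2973.
γ' = 21.0 − 9.81 = 11.19 kN/m³. h₂ = H − d_w = 6.3 m.
σ'_h: at surface K_a·q = 5.053; at WT K_a(q+γd_w) = 19.58; at base K_a(q+γd_w+γ'h₂) = 40.54 kPa.
P₁ = ½(5.053+19.58)×2.6 = 32.03; P₂ = ½(19.58+40.54)×6.3 = 189.4; P_w = ½γ_w h₂² = 194.7.
Total = 32.03+189.4+194.7 = 416.1 kN/m.

416 kN/m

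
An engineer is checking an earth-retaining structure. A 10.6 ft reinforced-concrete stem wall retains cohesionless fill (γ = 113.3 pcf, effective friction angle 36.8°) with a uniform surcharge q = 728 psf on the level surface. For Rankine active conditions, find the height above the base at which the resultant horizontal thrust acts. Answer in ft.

K_a = 0.2508.
Triangular part P₁ = ½K_aγH² = 1596 at H/3 = 3.533 ft; rectangular part P₂ = K_a q H = 1935 at H/2 = 5.300 ft.
ȳ = (P₁·3.533 + P₂·5.300)/(P₁+P₂) = 4.501 ft.

4.50 ft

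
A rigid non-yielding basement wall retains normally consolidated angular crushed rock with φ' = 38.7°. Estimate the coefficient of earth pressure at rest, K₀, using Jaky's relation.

K₀ = 1 − sin φ' = 1 − sin 38.7° = 0.3748.

0.375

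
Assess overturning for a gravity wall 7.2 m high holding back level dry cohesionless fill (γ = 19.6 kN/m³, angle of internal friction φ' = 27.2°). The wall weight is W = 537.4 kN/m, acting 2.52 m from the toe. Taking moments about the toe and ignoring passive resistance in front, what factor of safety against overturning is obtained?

2.98

K_a = tan²(45° − 27.2°/2) = 0.3726.
P_a = ½K_aγH² = 0.5×0.3726×19.6×7.2² = 189.3 kN/m, acting at H/3 = 2.400 m above the base.
Overturning moment M_o = P_a × H/3 = 189.3 × 2.400 = 454.3.
Resisting moment M_r = W × 2.52 = 537.4 × 2.52 = 1354.
FS_overturning = M_r/M_o = 1354/454.3 = 2.981.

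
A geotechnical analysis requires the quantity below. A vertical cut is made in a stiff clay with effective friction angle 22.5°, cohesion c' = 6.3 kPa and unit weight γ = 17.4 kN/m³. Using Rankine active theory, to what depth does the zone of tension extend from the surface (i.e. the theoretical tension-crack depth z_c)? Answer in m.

K_a = tan²(45° − 22.5°/2) = 0.4465; √K_a = 0.6682.
The active pressure is zero where K_a γ z = 2c√K_a, so z_c = 2c/(γ√K_a) = 2×6.3/(17.4×0.6682) = 1.084 m.

1.08 m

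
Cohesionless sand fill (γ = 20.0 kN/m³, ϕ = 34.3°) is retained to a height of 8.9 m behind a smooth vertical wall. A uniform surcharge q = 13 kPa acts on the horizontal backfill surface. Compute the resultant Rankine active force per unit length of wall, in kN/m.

K_a = tan²(45° − φ/2) = 0.2792.
Soil triangle: ½ K_a γ H² = 0.5×0.2792×20.0×8.9² = 221.1 kN/m.
Surcharge rectangle: K_a q H = 0.2792×13×8.9 = 32.30 kN/m.
Total = 221.1 + 32.30 = 253.4 kN/m.

253 kN/m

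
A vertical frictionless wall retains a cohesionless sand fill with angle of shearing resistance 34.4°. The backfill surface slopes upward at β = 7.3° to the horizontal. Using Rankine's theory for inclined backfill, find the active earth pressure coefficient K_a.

0.284

K_a = cos β · (cos β − √(cos²β − cos²φ)) / (cos β + √(cos²β − cos²φ)).
cos β = 0.9919, cos φ = 0.8251, √(cos²β − cos²φ) = 0.5505.
K_a = 0.9919 × (0.9919 − 0.5505)/(0.9919 + 0.5505) = 0.2839.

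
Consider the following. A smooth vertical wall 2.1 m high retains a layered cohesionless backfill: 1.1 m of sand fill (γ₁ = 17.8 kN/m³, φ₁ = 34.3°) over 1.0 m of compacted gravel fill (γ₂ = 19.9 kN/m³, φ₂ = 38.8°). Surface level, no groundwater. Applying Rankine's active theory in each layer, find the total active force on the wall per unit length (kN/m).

9.79 kN/m

K_a1 = tan²(45°−34.3°/2) = 0.2792; K_a2 = tan²(45°−38.8°/2) = 0.2296.
Layer 1: σ at base = K_a1 γ₁ h₁ = 5.466 kPa; P₁ = ½×5.466×1.1 = 3.006.
Layer 2: σ_v at top = γ₁h₁ = 19.58; σ_h top = K_a2×19.58 = 4.495; σ_h base = K_a2×(19.58+19.9×1.0) = 9.063.
P₂ = ½(4.495+9.063)×1.0 = 6.779. Total P_a = 3.006+6.779 = 9.785 kN/m.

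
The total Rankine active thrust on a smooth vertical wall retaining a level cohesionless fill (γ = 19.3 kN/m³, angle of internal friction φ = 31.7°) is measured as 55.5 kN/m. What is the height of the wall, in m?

K_a = 0.3111. P_a = ½ K_a γ H² ⇒ H = √(2P_a/(K_a γ)).
H = √(2×55.5/(0.3111×19.3)) = 4.300 m.

4.30 m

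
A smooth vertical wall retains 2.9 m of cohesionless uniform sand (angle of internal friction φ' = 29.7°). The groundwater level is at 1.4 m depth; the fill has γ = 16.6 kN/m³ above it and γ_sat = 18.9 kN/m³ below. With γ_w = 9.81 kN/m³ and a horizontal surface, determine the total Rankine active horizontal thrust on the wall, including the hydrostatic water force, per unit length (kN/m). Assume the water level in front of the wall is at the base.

K_a = tan²(45° − φ/2) = 0.3374.
γ' = 18.9 − 9.81 = 9.090 kN/m³. Depth below WT = 1.5 m.
σ'_h at WT = K_a γ d_w = 7.841 kPa; at base = 7.841 + K_a γ' × 1.5 = 12.44 kPa.
P₁ (0–1.4 m) = ½×7.841×1.4 = 5.489. P₂ (1.4–2.9 m) = ½(7.841+12.44)×1.5 = 15.21.
P_w = ½ γ_w h₂² = 0.5×9.81×1.5² = 11.04. Total = 5.489+15.21+11.04 = 31.74 kN/m.

31.7 kN/m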